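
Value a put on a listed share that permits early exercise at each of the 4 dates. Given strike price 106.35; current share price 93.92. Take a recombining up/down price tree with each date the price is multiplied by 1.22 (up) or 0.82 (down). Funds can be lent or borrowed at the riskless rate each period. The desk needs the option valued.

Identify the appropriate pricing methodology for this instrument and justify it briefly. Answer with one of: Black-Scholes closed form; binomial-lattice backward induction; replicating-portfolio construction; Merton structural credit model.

Key observation: the defining feature is the embedded early-exercise option across 4 discrete dates on the spot-93.92 tree; pricing the strike-106.35 put means working backward with an exercise test at every node.

framework: binomial-lattice backward induction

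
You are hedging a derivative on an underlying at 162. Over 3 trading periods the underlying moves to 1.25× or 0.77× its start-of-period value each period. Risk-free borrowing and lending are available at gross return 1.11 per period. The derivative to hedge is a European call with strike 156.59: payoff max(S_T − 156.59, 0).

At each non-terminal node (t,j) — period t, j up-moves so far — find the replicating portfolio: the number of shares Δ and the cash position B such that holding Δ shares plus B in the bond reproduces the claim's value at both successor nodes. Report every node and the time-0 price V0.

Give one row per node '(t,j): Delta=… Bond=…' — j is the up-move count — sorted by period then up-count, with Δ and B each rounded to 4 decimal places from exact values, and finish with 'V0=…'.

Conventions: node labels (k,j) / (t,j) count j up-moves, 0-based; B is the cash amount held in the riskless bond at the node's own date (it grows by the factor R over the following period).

Risk-neutral probability p* = (R−d)/(u−d) = (1.11−0.77)/(1.25−0.77) = 0.7083.
Terminal payoffs: V(3,0)=0.0000, V(3,1)=0.0000, V(3,2)=38.3162, V(3,3)=159.8162
(2,0): S=96.0498. Δ = (V_up−V_dn)/(S_up−S_dn) = (0.0000−0.0000)/(120.0622−73.9583) = 0.0000. V = [p*·0.0000 + (1−p*)·0.0000]/1.11 = 0.0000. B = V − Δ·S = 0.0000.
(2,1): S=155.9250. Δ = (V_up−V_dn)/(S_up−S_dn) = (38.3162−0.0000)/(194.9062−120.0623) = 0.5119. V = [p*·38.3162 + (1−p*)·0.0000]/1.11 = 24.4511. B = V − Δ·S = -55.3745.
(2,2): S=253.1250. Δ = (V_up−V_dn)/(S_up−S_dn) = (159.8162−38.3162)/(316.4062−194.9062) = 1.0000. V = [p*·159.8162 + (1−p*)·38.3162]/1.11 = 112.0529. B = V − Δ·S = -141.0721.
(1,0): S=124.7400. Δ = (V_up−V_dn)/(S_up−S_dn) = (24.4511−0.0000)/(155.9250−96.0498) = 0.4084. V = [p*·24.4511 + (1−p*)·0.0000]/1.11 = 15.6032. B = V − Δ·S = -35.3366.
(1,1): S=202.5000. Δ = (V_up−V_dn)/(S_up−S_dn) = (112.0529−24.4511)/(253.1250−155.9250) = 0.9013. V = [p*·112.0529 + (1−p*)·24.4511]/1.11 = 77.9301. B = V − Δ·S = -104.5738.
(0,0): S=162.0000. Δ = (V_up−V_dn)/(S_up−S_dn) = (77.9301−15.6032)/(202.5000−124.7400) = 0.8015. V = [p*·77.9301 + (1−p*)·15.6032]/1.11 = 53.8301. B = V − Δ·S = -76.0177.
Verification: the root portfolio costs Δ(0,0)·S0 + B(0,0) = 53.8301, matching V0.

(0,0): Delta=0.8015 Bond=-76.0177
(1,0): Delta=0.4084 Bond=-35.3366
(1,1): Delta=0.9013 Bond=-104.5738
(2,0): Delta=0.0000 Bond=0.0000
(2,1): Delta=0.5119 Bond=-55.3745
(2,2): Delta=1.0000 Bond=-141.0721
V0=53.8301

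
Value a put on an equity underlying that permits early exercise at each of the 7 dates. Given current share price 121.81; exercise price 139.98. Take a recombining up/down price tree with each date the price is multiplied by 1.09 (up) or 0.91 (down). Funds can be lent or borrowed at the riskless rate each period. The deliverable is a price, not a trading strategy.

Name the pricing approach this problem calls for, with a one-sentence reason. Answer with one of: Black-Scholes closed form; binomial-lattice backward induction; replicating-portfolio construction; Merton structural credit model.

Key observation: the defining feature is the embedded early-exercise option across 7 discrete dates on the spot-121.81 tree; pricing the strike-139.98 put means working backward with an exercise test at every node.

framework: binomial-lattice backward induction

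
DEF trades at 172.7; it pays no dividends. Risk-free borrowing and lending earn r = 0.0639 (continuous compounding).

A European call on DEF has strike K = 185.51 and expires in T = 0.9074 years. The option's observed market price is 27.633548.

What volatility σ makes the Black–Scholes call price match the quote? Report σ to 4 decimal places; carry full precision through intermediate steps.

sigma = 0.4390

At σ = 0.4390 the Black–Scholes value reproduces the quote:
σ√T = 0.439·√0.9074 = 0.418181
d₁ = (ln(S/K) + (r+σ²/2)T) / (σ√T) = (ln(172.7/185.51) + (0.0639+0.439²/2)·0.9074) / 0.418181 = (-0.071553 + 0.145420) / 0.418181 = 0.176640
d₂ = d₁ − σ√T = 0.176640 − 0.418181 = -0.241540
e^{−rT} = 0.943666
N(d₁) = 0.570105,  N(d₂) = 0.404568
V = S·N(d₁) − K·e^{−rT}·N(d₂) = 98.457056 − 70.823508 = 27.633548 (matching the quote); vega is positive throughout, so no other σ reproduces this price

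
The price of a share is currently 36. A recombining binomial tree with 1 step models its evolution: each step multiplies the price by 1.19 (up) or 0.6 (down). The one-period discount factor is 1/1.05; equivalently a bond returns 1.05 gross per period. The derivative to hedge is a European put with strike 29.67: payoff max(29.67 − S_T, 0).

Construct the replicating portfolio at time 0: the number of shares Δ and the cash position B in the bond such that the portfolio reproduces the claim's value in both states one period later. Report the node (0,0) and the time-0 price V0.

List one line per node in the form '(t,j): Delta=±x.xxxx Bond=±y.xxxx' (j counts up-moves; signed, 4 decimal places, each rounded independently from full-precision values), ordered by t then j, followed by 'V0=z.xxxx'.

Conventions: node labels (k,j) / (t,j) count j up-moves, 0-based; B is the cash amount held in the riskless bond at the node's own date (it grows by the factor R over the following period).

(0,0): Delta=-0.3799 Bond=15.5017
V0=1.8237

Under the risk-neutral measure, an up-move has probability p* = (R−d)/(u−d) = 0.7627 and values discount at R = 1.05.
Terminal payoffs: V(1,0)=8.0700, V(1,1)=0.0000
  t=0,j=0: stock 36.0000 → up 42.8400 (V=0.0000), down 21.6000 (V=8.0700). Price 1.8237; hedge Δ=-0.3799, bond B=15.5017.
Verification: the root portfolio costs Δ(0,0)·S0 + B(0,0) = 1.8237, matching V0.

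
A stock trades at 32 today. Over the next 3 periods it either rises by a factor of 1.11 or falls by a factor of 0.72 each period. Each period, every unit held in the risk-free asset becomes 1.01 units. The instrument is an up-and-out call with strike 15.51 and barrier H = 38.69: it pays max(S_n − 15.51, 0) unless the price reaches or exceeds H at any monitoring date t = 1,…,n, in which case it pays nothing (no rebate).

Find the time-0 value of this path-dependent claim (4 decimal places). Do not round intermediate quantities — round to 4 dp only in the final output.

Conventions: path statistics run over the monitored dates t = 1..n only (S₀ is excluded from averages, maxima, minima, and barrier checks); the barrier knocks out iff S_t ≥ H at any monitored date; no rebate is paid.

No-arbitrage gives p* = (R−d)/(u−d) = 0.7436: enumerate every path, weight its payoff by its p*-probability, and discount by R^3.
Enumerate all 2^3 = 8 price paths (U = up ×1.11, D = down ×0.72); each path with k up-moves has probability p*^k·(1−p*)^(3−k).
DDD: M=23.0400, payoff=0.0000, prob=0.016858
UDD: M=35.5200, payoff=2.9036, prob=0.048888
DUD: M=25.5744, payoff=2.9036, prob=0.048888
UUD: M=39.4272, payoff=0.0000, prob=0.141776
DDU: M=23.0400, payoff=2.9036, prob=0.048888
UDU: M=35.5200, payoff=12.8776, prob=0.141776
DUU: M=28.3876, payoff=12.8776, prob=0.141776
UUU: M=43.7642, payoff=0.0000, prob=0.411150
Price = Σ prob·payoff / R^3 = 4.077311 / 1.030301 = 3.9574

price = 3.9574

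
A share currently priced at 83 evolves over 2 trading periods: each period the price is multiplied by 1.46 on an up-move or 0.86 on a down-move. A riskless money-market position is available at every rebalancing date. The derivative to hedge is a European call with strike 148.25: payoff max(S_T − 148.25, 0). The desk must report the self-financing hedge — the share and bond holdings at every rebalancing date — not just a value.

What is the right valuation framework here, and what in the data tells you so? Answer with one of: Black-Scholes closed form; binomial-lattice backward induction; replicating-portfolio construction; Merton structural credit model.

Key observation: the deliverable is the dynamic trading strategy on the 2-step tree (spot 83, moves 1.46 and 0.86), so the valuation must go through the node-by-node replicating-portfolio solve.

framework: replicating-portfolio construction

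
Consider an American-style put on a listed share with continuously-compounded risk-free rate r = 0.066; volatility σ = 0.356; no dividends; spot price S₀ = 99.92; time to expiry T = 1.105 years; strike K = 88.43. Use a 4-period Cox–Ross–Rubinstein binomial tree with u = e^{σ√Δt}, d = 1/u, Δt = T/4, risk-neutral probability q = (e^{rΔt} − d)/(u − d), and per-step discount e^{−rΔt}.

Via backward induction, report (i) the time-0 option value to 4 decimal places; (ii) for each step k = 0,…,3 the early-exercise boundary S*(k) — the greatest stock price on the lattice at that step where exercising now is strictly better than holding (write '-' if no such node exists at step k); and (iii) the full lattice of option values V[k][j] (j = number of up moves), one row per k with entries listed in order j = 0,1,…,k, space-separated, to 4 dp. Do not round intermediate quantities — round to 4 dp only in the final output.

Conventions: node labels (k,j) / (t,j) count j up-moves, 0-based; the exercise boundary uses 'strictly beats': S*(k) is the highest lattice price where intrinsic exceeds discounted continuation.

Δt=0.27625, u=1.20576, d=0.82935, q=0.50224, disc=e^(-rΔt)=0.98193
k=4 terminal: V=max(K-S,0) → 41.1578 19.7027 0.0000 0.0000 0.0000
k=3: j=0 S=56.9990 intr=31.4310 cont=29.8333 V=31.4310[EX]; j=1 S=82.8688 intr=5.5612 cont=9.6300 V=9.6300[hold]; j=2 S=120.4797 intr=0.0000 cont=0.0000 V=0.0000[hold]; j=3 S=175.1609 intr=0.0000 cont=0.0000 V=0.0000[hold]  S*(3)=56.9990
k=2: j=0 S=68.7273 intr=19.7027 cont=20.1116 V=20.1116[hold]; j=1 S=99.9200 intr=0.0000 cont=4.7068 V=4.7068[hold]; j=2 S=145.2699 intr=0.0000 cont=0.0000 V=0.0000[hold]  S*(2)=-
k=1: j=0 S=82.8688 intr=5.5612 cont=12.1511 V=12.1511[hold]; j=1 S=120.4797 intr=0.0000 cont=2.3005 V=2.3005[hold]  S*(1)=-
k=0: j=0 S=99.9200 intr=0.0000 cont=7.0736 V=7.0736[hold]  S*(0)=-

price = 7.0736
boundary = - - - 56.9990
tree:
7.0736
12.1511 2.3005
20.1116 4.7068 0.0000
31.4310 9.6300 0.0000 0.0000
41.1578 19.7027 0.0000 0.0000 0.0000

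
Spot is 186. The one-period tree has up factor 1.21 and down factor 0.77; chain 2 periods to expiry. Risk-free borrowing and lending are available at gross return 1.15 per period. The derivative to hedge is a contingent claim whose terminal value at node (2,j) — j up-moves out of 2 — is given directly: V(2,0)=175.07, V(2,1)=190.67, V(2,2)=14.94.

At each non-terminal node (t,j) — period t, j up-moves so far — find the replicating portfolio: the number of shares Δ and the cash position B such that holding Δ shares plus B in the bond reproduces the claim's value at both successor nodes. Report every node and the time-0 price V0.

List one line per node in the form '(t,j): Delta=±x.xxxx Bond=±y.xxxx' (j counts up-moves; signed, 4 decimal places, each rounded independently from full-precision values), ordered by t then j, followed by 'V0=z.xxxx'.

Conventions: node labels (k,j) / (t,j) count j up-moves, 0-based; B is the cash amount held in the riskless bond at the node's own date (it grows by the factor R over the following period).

The replicating-portfolio and risk-neutral prices coincide; use p* = (1.15−0.77)/(1.21−0.77) = 0.8636 for the latter.
Payoffs at expiry: V(2,0)=175.0700, V(2,1)=190.6700, V(2,2)=14.9400
  t=1,j=0: stock 143.2200 → up 173.2962 (V=190.6700), down 110.2794 (V=175.0700). Price 163.9502; hedge Δ=0.2476, bond B=128.4957.
  t=1,j=1: stock 225.0600 → up 272.3226 (V=14.9400), down 173.2962 (V=190.6700). Price 33.8289; hedge Δ=-1.7746, bond B=433.2152.
  t=0,j=0: stock 186.0000 → up 225.0600 (V=33.8289), down 143.2200 (V=163.9502). Price 44.8458; hedge Δ=-1.5899, bond B=340.5761.
Sanity check at the root: Δ(0,0)·S0 + B(0,0) reproduces V0 = 44.8458.

(0,0): Delta=-1.5899 Bond=340.5761
(1,0): Delta=0.2476 Bond=128.4957
(1,1): Delta=-1.7746 Bond=433.2152
V0=44.8458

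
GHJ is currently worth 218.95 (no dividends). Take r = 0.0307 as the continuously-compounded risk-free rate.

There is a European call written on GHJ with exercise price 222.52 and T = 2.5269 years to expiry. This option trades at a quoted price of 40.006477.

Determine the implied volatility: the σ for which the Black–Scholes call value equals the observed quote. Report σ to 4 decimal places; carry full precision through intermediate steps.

sigma = 0.2472

At σ = 0.2472 the Black–Scholes value reproduces the quote:
σ√T = 0.2472·√2.5269 = 0.392955
d₁ = (ln(S/K) + (r+σ²/2)T) / (σ√T) = (ln(218.95/222.52) + (0.0307+0.2472²/2)·2.5269) / 0.392955 = (-0.016174 + 0.154783) / 0.392955 = 0.352735
d₂ = d₁ − σ√T = 0.352735 − 0.392955 = -0.040220
e^{−rT} = 0.925357
N(d₁) = 0.637856,  N(d₂) = 0.483959
V = S·N(d₁) − K·e^{−rT}·N(d₂) = 139.658680 − 99.652204 = 40.006477 (matching the quote); vega is positive throughout, so no other σ reproduces this price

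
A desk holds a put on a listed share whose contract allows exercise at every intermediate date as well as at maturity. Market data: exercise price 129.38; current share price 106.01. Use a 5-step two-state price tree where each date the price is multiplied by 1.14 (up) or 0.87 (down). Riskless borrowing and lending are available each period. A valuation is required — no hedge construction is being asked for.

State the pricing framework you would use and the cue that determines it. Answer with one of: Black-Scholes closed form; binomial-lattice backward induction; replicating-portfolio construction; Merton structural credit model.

framework: binomial-lattice backward induction

Key observation: an American put (K = 129.38, S₀ = 106.01) on a 5-date tree has no closed form — the optimal stopping decision is embedded and must be resolved recursively from expiry.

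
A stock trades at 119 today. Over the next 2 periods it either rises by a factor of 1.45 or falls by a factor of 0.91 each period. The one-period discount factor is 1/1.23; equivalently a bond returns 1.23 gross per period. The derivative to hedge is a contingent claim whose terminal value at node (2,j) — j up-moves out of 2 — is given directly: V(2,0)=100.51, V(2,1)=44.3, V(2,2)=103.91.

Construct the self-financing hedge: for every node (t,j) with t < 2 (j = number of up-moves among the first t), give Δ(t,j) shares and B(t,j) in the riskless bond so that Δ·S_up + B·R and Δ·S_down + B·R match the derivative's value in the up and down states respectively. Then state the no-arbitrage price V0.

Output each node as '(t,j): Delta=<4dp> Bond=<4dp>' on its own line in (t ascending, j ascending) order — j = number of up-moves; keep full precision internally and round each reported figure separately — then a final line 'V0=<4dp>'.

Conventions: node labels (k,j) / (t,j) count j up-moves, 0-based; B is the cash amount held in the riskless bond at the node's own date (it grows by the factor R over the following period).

(0,0): Delta=0.1572 Bond=30.5794
(1,0): Delta=-0.9612 Bond=158.7270
(1,1): Delta=0.6398 Bond=-45.6536
V0=49.2847

Since d<R<u, set p* = (R−d)/(u−d) = 0.5926; price each node as the discounted p*-expectation of its children.
Payoffs at expiry: V(2,0)=100.5100, V(2,1)=44.3000, V(2,2)=103.9100
(1,0): S=108.2900. Δ = (V_up−V_dn)/(S_up−S_dn) = (44.3000−100.5100)/(157.0205−98.5439) = -0.9612. V = [p*·44.3000 + (1−p*)·100.5100]/1.23 = 54.6344. B = V − Δ·S = 158.7270.
(1,1): S=172.5500. Δ = (V_up−V_dn)/(S_up−S_dn) = (103.9100−44.3000)/(250.1975−157.0205) = 0.6398. V = [p*·103.9100 + (1−p*)·44.3000]/1.23 = 64.7353. B = V − Δ·S = -45.6536.
(0,0): S=119.0000. Δ = (V_up−V_dn)/(S_up−S_dn) = (64.7353−54.6344)/(172.5500−108.2900) = 0.1572. V = [p*·64.7353 + (1−p*)·54.6344]/1.23 = 49.2847. B = V − Δ·S = 30.5794.
Sanity check at the root: Δ(0,0)·S0 + B(0,0) reproduces V0 = 49.2847.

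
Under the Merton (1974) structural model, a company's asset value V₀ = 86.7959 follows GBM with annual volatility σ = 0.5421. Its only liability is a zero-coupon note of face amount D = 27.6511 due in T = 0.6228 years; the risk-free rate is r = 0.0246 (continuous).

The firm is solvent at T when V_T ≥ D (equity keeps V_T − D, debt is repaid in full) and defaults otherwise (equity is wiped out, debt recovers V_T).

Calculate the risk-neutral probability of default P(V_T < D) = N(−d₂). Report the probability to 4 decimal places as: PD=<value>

Equity is a call on the firm's assets struck at D = 27.6511:
d₁ = [ln(V₀/D) + (r + σ²/2)T] / (σ√T)
   = [ln(86.7959/27.6511) + (0.0246 + 0.5·0.5421²)·0.6228] / (0.5421·√0.6228)
   = [1.143894 + 0.106833] / 0.427813 = 2.923538
d₂ = d₁ − σ√T = 2.923538 − 0.427813 = 2.495725
risk-neutral PD = N(−d₂) = N(-2.495725) = 0.006285

PD=0.0063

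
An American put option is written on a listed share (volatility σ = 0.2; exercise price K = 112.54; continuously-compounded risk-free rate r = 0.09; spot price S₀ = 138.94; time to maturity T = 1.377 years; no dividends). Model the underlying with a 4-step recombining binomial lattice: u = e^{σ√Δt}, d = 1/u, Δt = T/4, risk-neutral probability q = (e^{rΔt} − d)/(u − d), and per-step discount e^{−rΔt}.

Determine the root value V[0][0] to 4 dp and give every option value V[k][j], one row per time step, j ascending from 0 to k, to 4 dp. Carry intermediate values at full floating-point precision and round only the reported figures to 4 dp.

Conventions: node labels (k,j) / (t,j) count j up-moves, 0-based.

price = 1.1003
tree:
1.1003
2.6398 0.1502
6.2854 0.3918 0.0000
14.8299 1.0216 0.0000 0.0000
25.6486 2.6642 0.0000 0.0000 0.0000

Δt=0.34425  u=1.12451  d=0.88928  q=0.60447  discount=0.96949
step 4 (expiry): payoffs max(K−S,0) = 25.6486 2.6642 0.0000 0.0000 0.0000
k=3: (k=3,j=0): S=97.7101, K−S=14.8299, hold=11.3966 ⇒ V=14.8299 exercise | (k=3,j=1): S=123.5563, K−S=0.0000, hold=1.0216 ⇒ V=1.0216 continue | (k=3,j=2): S=156.2391, K−S=0.0000, hold=0.0000 ⇒ V=0.0000 continue | (k=3,j=3): S=197.5673, K−S=0.0000, hold=0.0000 ⇒ V=0.0000 continue
k=2: (k=2,j=0): S=109.8758, K−S=2.6642, hold=6.2854 ⇒ V=6.2854 continue | (k=2,j=1): S=138.9400, K−S=0.0000, hold=0.3918 ⇒ V=0.3918 continue | (k=2,j=2): S=175.6922, K−S=0.0000, hold=0.0000 ⇒ V=0.0000 continue
k=1: (k=1,j=0): S=123.5563, K−S=0.0000, hold=2.6398 ⇒ V=2.6398 continue | (k=1,j=1): S=156.2391, K−S=0.0000, hold=0.1502 ⇒ V=0.1502 continue
k=0: (k=0,j=0): S=138.9400, K−S=0.0000, hold=1.1003 ⇒ V=1.1003 continue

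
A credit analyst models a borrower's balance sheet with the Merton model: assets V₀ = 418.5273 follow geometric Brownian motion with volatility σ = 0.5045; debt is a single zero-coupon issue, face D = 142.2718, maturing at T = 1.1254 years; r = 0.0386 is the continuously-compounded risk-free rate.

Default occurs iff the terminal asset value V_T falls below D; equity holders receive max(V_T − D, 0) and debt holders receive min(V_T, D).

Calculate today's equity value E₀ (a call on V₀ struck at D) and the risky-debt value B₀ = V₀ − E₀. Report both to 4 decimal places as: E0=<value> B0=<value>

Equity is a call on the firm's assets struck at D = 142.2718:
d₁ = [ln(V₀/D) + (r + σ²/2)T] / (σ√T)
   = [ln(418.5273/142.2718) + (0.0386 + 0.5·0.5045²)·1.1254] / (0.5045·√1.1254)
   = [1.079003 + 0.186659] / 0.535198 = 2.364847
d₂ = d₁ − σ√T = 2.364847 − 0.535198 = 1.829649
N(d₁) = 0.990981,  N(d₂) = 0.966349,  e^(−rT) = 0.957490
E₀ = V₀·N(d₁) − D·e^(−rT)·N(d₂)
   = 418.5273·0.990981 − 142.2718·0.957490·0.966349 = 283.113034
B₀ = V₀ − E₀ = 418.5273 − 283.113034 = 135.414266

E0=283.1130 B0=135.4143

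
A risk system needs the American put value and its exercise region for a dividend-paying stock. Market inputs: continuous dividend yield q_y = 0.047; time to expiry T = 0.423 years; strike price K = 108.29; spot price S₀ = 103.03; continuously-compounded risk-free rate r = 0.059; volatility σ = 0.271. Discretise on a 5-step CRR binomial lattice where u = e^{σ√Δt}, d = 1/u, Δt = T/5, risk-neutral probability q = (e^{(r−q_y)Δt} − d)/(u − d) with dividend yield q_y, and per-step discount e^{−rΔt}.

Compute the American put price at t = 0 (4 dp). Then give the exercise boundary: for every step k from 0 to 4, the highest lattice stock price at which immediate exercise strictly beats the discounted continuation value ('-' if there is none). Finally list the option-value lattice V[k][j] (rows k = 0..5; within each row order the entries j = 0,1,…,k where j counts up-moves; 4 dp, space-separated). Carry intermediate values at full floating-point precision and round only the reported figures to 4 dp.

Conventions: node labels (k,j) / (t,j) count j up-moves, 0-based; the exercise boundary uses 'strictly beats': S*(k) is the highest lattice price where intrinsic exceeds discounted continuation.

params: Δt=0.08460 u=1.08201 d=0.92420 q=0.48674 e^(-rΔt)=0.99502
t_5 payoffs: 38.8194 26.9571 13.0693 0.0000 0.0000 0.0000
t_4: node(4,0) S=75.1681 payoff=33.1219 vs cont=32.8810 → 33.1219 [stop]  node(4,1) S=88.0032 payoff=20.2868 vs cont=20.0968 → 20.2868 [stop]  node(4,2) S=103.0300 payoff=5.2600 vs cont=6.6746 → 6.6746 [wait]  node(4,3) S=120.6226 payoff=0.0000 vs cont=0.0000 → 0.0000 [wait]  node(4,4) S=141.2192 payoff=0.0000 vs cont=0.0000 → 0.0000 [wait]  ⇒ S*(4)=88.0032
t_3: node(3,0) S=81.3329 payoff=26.9571 vs cont=26.7407 → 26.9571 [stop]  node(3,1) S=95.2207 payoff=13.0693 vs cont=13.5931 → 13.5931 [wait]  node(3,2) S=111.4798 payoff=0.0000 vs cont=3.4087 → 3.4087 [wait]  node(3,3) S=130.5152 payoff=0.0000 vs cont=0.0000 → 0.0000 [wait]  ⇒ S*(3)=81.3329
t_2: node(2,0) S=88.0032 payoff=20.2868 vs cont=20.3505 → 20.3505 [wait]  node(2,1) S=103.0300 payoff=5.2600 vs cont=8.5930 → 8.5930 [wait]  node(2,2) S=120.6226 payoff=0.0000 vs cont=1.7408 → 1.7408 [wait]  ⇒ S*(2)=-
t_1: node(1,0) S=95.2207 payoff=13.0693 vs cont=14.5548 → 14.5548 [wait]  node(1,1) S=111.4798 payoff=0.0000 vs cont=5.2316 → 5.2316 [wait]  ⇒ S*(1)=-
t_0: node(0,0) S=103.0300 payoff=5.2600 vs cont=9.9669 → 9.9669 [wait]  ⇒ S*(0)=-

price = 9.9669
boundary = - - - 81.3329 88.0032
tree:
9.9669
14.5548 5.2316
20.3505 8.5930 1.7408
26.9571 13.5931 3.4087 0.0000
33.1219 20.2868 6.6746 0.0000 0.0000
38.8194 26.9571 13.0693 0.0000 0.0000 0.0000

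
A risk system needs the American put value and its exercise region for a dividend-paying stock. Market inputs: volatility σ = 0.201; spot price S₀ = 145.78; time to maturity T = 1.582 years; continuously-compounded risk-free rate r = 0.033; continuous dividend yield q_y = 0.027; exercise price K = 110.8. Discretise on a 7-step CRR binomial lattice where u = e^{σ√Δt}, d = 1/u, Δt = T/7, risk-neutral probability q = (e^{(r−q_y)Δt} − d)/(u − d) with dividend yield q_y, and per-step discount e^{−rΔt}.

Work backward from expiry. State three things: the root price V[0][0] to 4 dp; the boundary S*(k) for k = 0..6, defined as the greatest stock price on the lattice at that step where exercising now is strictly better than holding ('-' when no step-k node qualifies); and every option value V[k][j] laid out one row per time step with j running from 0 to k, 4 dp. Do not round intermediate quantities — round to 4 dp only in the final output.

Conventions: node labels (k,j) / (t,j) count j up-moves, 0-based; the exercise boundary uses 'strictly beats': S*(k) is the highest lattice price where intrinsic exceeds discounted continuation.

price = 1.8546
boundary = - - - - - 90.4075 99.4725
tree:
1.8546
3.1317 0.5175
5.2040 0.9639 0.0481
8.4701 1.7916 0.0937 0.0000
13.4067 3.3220 0.1827 0.0000 0.0000
20.3925 6.1433 0.3561 0.0000 0.0000 0.0000
28.6314 11.3275 0.6943 0.0000 0.0000 0.0000 0.0000
36.1195 20.3925 1.3535 0.0000 0.0000 0.0000 0.0000 0.0000

Δt=0.22600  u=1.10027  d=0.90887  q=0.48322  discount=0.99257
step 7 (expiry): payoffs max(K−S,0) = 36.1195 20.3925 1.3535 0.0000 0.0000 0.0000 0.0000 0.0000
step 6: (k=6,j=0): S=82.1686, K−S=28.6314, hold=28.3080 ⇒ V=28.6314 exercise | (k=6,j=1): S=99.4725, K−S=11.3275, hold=11.1093 ⇒ V=11.3275 exercise | (k=6,j=2): S=120.4205, K−S=0.0000, hold=0.6943 ⇒ V=0.6943 continue | (k=6,j=3): S=145.7800, K−S=0.0000, hold=0.0000 ⇒ V=0.0000 continue | (k=6,j=4): S=176.4799, K−S=0.0000, hold=0.0000 ⇒ V=0.0000 continue | (k=6,j=5): S=213.6450, K−S=0.0000, hold=0.0000 ⇒ V=0.0000 continue | (k=6,j=6): S=258.6367, K−S=0.0000, hold=0.0000 ⇒ V=0.0000 continue  boundary S*=99.4725
step 5: (k=5,j=0): S=90.4075, K−S=20.3925, hold=20.1192 ⇒ V=20.3925 exercise | (k=5,j=1): S=109.4465, K−S=1.3535, hold=6.1433 ⇒ V=6.1433 continue | (k=5,j=2): S=132.4949, K−S=0.0000, hold=0.3561 ⇒ V=0.3561 continue | (k=5,j=3): S=160.3972, K−S=0.0000, hold=0.0000 ⇒ V=0.0000 continue | (k=5,j=4): S=194.1753, K−S=0.0000, hold=0.0000 ⇒ V=0.0000 continue | (k=5,j=5): S=235.0669, K−S=0.0000, hold=0.0000 ⇒ V=0.0000 continue  boundary S*=90.4075
step 4: (k=4,j=0): S=99.4725, K−S=11.3275, hold=13.4067 ⇒ V=13.4067 continue | (k=4,j=1): S=120.4205, K−S=0.0000, hold=3.3220 ⇒ V=3.3220 continue | (k=4,j=2): S=145.7800, K−S=0.0000, hold=0.1827 ⇒ V=0.1827 continue | (k=4,j=3): S=176.4799, K−S=0.0000, hold=0.0000 ⇒ V=0.0000 continue | (k=4,j=4): S=213.6450, K−S=0.0000, hold=0.0000 ⇒ V=0.0000 continue  boundary S*=-
step 3: (k=3,j=0): S=109.4465, K−S=1.3535, hold=8.4701 ⇒ V=8.4701 continue | (k=3,j=1): S=132.4949, K−S=0.0000, hold=1.7916 ⇒ V=1.7916 continue | (k=3,j=2): S=160.3972, K−S=0.0000, hold=0.0937 ⇒ V=0.0937 continue | (k=3,j=3): S=194.1753, K−S=0.0000, hold=0.0000 ⇒ V=0.0000 continue  boundary S*=-
step 2: (k=2,j=0): S=120.4205, K−S=0.0000, hold=5.2040 ⇒ V=5.2040 continue | (k=2,j=1): S=145.7800, K−S=0.0000, hold=0.9639 ⇒ V=0.9639 continue | (k=2,j=2): S=176.4799, K−S=0.0000, hold=0.0481 ⇒ V=0.0481 continue  boundary S*=-
step 1: (k=1,j=0): S=132.4949, K−S=0.0000, hold=3.1317 ⇒ V=3.1317 continue | (k=1,j=1): S=160.3972, K−S=0.0000, hold=0.5175 ⇒ V=0.5175 continue  boundary S*=-
step 0: (k=0,j=0): S=145.7800, K−S=0.0000, hold=1.8546 ⇒ V=1.8546 continue  boundary S*=-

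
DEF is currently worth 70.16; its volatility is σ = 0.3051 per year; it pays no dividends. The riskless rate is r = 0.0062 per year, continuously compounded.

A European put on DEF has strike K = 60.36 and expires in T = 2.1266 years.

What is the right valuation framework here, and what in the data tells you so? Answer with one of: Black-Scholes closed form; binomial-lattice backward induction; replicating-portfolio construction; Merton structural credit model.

framework: Black-Scholes closed form

Key observation: a European-exercise option on DEF struck at 60.36 — a GBM underlying with constant parameters — admits an analytic price: the data contain no early exercise, no discrete tree, no debt structure.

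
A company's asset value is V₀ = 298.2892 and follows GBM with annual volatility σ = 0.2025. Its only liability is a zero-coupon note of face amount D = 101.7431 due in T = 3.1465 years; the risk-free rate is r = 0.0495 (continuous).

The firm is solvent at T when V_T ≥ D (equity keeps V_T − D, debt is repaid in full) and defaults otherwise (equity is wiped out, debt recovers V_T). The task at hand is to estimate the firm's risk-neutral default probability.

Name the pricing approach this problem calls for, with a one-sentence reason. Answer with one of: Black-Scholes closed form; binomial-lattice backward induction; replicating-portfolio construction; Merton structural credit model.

Key observation: a levered firm with one bullet debt due at 3.1465 years is the canonical structural-credit setup: equity is a call on the firm's assets struck at the face value.

framework: Merton structural credit model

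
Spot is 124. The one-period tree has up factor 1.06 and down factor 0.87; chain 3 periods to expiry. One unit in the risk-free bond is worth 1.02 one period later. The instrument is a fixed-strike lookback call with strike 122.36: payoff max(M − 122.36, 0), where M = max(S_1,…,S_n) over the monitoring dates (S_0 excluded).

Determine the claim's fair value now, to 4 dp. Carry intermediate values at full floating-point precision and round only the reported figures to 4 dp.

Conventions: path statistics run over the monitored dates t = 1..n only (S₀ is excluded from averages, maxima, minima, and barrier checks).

price = 15.2629

With p* = (R−d)/(u−d) = 0.7895, sum probability × payoff across the paths and divide by R^3.
Enumerate all 2^3 = 8 price paths (U = up ×1.06, D = down ×0.87); each path with k up-moves has probability p*^k·(1−p*)^(3−k).
DDD: M=107.8800, payoff=0.0000, prob=0.009331
UDD: M=131.4400, payoff=9.0800, prob=0.034991
DUD: M=114.3528, payoff=0.0000, prob=0.034991
UUD: M=139.3264, payoff=16.9664, prob=0.131214
DDU: M=107.8800, payoff=0.0000, prob=0.034991
UDU: M=131.4400, payoff=9.0800, prob=0.131214
DUU: M=121.2140, payoff=0.0000, prob=0.131214
UUU: M=147.6860, payoff=25.3260, prob=0.492054
Price = Σ prob·payoff / R^3 = 16.197136 / 1.061208 = 15.2629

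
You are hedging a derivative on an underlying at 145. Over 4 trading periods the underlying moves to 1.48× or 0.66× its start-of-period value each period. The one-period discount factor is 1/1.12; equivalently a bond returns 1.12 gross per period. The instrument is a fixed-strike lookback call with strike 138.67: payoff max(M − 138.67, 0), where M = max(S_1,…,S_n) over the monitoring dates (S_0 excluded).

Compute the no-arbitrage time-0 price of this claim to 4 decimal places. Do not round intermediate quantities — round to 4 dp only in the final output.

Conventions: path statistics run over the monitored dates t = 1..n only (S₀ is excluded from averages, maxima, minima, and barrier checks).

price = 95.0750

Under the martingale measure an up-move has probability p* = 0.5610; value the claim as the probability-weighted average of per-path payoffs, discounted 4 periods at R = 1.12.
Enumerate all 2^4 = 16 price paths (U = up ×1.48, D = down ×0.66); each path with k up-moves has probability p*^k·(1−p*)^(4−k).
DDDD: M=95.7000, payoff=0.0000, prob=0.037150
UDDD: M=214.6000, payoff=75.9300, prob=0.047469
DUDD: M=141.6360, payoff=2.9660, prob=0.047469
UUDD: M=317.6080, payoff=178.9380, prob=0.060655
DDUD: M=95.7000, payoff=0.0000, prob=0.047469
UDUD: M=214.6000, payoff=75.9300, prob=0.060655
DUUD: M=209.6213, payoff=70.9513, prob=0.060655
UUUD: M=470.0598, payoff=331.3898, prob=0.077503
DDDU: M=95.7000, payoff=0.0000, prob=0.047469
UDDU: M=214.6000, payoff=75.9300, prob=0.060655
DUDU: M=141.6360, payoff=2.9660, prob=0.060655
UUDU: M=317.6080, payoff=178.9380, prob=0.077503
DDUU: M=138.3500, payoff=0.0000, prob=0.060655
UDUU: M=310.2395, payoff=171.5695, prob=0.077503
DUUU: M=310.2395, payoff=171.5695, prob=0.077503
UUUU: M=695.6886, payoff=557.0186, prob=0.099032
Price = Σ prob·payoff / R^4 = 149.602306 / 1.573519 = 95.0750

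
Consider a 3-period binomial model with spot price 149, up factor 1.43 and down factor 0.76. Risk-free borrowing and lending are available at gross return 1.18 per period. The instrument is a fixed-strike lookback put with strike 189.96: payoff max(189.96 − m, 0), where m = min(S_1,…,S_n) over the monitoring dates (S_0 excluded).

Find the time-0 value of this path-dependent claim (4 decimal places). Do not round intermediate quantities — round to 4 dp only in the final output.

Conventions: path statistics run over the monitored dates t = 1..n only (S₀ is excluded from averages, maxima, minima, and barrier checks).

price = 26.4337

Risk-neutral up-probability p* = (R−d)/(u−d) = (1.18−0.76)/(1.43−0.76) = 0.6269; the claim prices as the p*-weighted sum of path payoffs discounted by R^3.
Enumerate all 2^3 = 8 price paths (U = up ×1.43, D = down ×0.76); each path with k up-moves has probability p*^k·(1−p*)^(3−k).
DDD: m=65.4074, payoff=124.5526, prob=0.051951
UDD: m=123.0692, payoff=66.8908, prob=0.087278
DUD: m=113.2400, payoff=76.7200, prob=0.087278
UUD: m=213.0700, payoff=0.0000, prob=0.146627
DDU: m=86.0624, payoff=103.8976, prob=0.087278
UDU: m=161.9332, payoff=28.0268, prob=0.146627
DUU: m=113.2400, payoff=76.7200, prob=0.146627
UUU: m=213.0700, payoff=0.0000, prob=0.246333
Price = Σ prob·payoff / R^3 = 43.431415 / 1.643032 = 26.4337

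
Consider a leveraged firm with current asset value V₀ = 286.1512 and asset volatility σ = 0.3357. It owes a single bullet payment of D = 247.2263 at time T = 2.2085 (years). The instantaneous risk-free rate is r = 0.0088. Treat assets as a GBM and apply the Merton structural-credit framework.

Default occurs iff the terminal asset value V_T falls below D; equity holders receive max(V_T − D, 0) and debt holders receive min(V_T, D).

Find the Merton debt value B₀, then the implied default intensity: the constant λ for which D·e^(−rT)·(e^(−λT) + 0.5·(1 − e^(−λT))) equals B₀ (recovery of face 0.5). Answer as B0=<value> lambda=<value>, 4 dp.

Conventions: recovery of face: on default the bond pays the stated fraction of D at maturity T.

B0=209.4679 lambda=0.1439

Apply the equity-as-call identities (strike 247.2263, horizon 2.2085 years):
d₁ = [ln(V₀/D) + (r + σ²/2)T] / (σ√T)
   = [ln(286.1512/247.2263) + (0.0088 + 0.5·0.3357²)·2.2085] / (0.3357·√2.2085)
   = [0.146216 + 0.143878] / 0.498885 = 0.581485
d₂ = d₁ − σ√T = 0.581485 − 0.498885 = 0.082601
N(d₁) = 0.719543,  N(d₂) = 0.532915,  e^(−rT) = 0.980753
E₀ = V₀·N(d₁) − D·e^(−rT)·N(d₂)
   = 286.1512·0.719543 − 247.2263·0.980753·0.532915 = 76.683275
B₀ = V₀ − E₀ = 286.1512 − 76.683275 = 209.467925
e^(−λT) = (B₀·e^(rT)/D − 0.5)/(1 − 0.5) = (209.4679·1.019625/247.2263 − 0.5)/0.5 = 0.72779905
λ = −ln(0.72779905)/2.2085 = 0.143867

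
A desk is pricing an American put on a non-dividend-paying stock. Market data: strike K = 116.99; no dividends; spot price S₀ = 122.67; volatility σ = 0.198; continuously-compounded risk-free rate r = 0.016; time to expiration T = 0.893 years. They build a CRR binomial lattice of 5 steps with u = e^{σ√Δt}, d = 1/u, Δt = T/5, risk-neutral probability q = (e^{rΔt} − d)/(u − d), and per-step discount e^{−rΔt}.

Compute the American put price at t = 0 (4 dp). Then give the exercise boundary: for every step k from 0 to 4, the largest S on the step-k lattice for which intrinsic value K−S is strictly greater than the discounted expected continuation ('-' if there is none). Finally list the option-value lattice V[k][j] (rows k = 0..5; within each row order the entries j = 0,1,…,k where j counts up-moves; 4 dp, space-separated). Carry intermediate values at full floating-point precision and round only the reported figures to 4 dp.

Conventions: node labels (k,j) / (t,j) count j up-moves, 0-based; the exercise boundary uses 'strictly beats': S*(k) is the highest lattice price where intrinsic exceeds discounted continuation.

Δt=0.17860  u=1.08728  d=0.91973  q=0.49617  discount=0.99715
step 5 (expiry): payoffs max(K−S,0) = 36.2598 21.5529 4.1669 0.0000 0.0000 0.0000
step 4: (k=4,j=0): S=87.7762, K−S=29.2138, hold=28.8800 ⇒ V=29.2138 exercise | (k=4,j=1): S=103.7666, K−S=13.2234, hold=12.8896 ⇒ V=13.2234 exercise | (k=4,j=2): S=122.6700, K−S=0.0000, hold=2.0934 ⇒ V=2.0934 continue | (k=4,j=3): S=145.0171, K−S=0.0000, hold=0.0000 ⇒ V=0.0000 continue | (k=4,j=4): S=171.4353, K−S=0.0000, hold=0.0000 ⇒ V=0.0000 continue  boundary S*=103.7666
step 3: (k=3,j=0): S=95.4371, K−S=21.5529, hold=21.2191 ⇒ V=21.5529 exercise | (k=3,j=1): S=112.8231, K−S=4.1669, hold=7.6790 ⇒ V=7.6790 continue | (k=3,j=2): S=133.3763, K−S=0.0000, hold=1.0517 ⇒ V=1.0517 continue | (k=3,j=3): S=157.6739, K−S=0.0000, hold=0.0000 ⇒ V=0.0000 continue  boundary S*=95.4371
step 2: (k=2,j=0): S=103.7666, K−S=13.2234, hold=14.6272 ⇒ V=14.6272 continue | (k=2,j=1): S=122.6700, K−S=0.0000, hold=4.3782 ⇒ V=4.3782 continue | (k=2,j=2): S=145.0171, K−S=0.0000, hold=0.5284 ⇒ V=0.5284 continue  boundary S*=-
step 1: (k=1,j=0): S=112.8231, K−S=4.1669, hold=9.5147 ⇒ V=9.5147 continue | (k=1,j=1): S=133.3763, K−S=0.0000, hold=2.4610 ⇒ V=2.4610 continue  boundary S*=-
step 0: (k=0,j=0): S=122.6700, K−S=0.0000, hold=5.9977 ⇒ V=5.9977 continue  boundary S*=-

price = 5.9977
boundary = - - - 95.4371 103.7666
tree:
5.9977
9.5147 2.4610
14.6272 4.3782 0.5284
21.5529 7.6790 1.0517 0.0000
29.2138 13.2234 2.0934 0.0000 0.0000
36.2598 21.5529 4.1669 0.0000 0.0000 0.0000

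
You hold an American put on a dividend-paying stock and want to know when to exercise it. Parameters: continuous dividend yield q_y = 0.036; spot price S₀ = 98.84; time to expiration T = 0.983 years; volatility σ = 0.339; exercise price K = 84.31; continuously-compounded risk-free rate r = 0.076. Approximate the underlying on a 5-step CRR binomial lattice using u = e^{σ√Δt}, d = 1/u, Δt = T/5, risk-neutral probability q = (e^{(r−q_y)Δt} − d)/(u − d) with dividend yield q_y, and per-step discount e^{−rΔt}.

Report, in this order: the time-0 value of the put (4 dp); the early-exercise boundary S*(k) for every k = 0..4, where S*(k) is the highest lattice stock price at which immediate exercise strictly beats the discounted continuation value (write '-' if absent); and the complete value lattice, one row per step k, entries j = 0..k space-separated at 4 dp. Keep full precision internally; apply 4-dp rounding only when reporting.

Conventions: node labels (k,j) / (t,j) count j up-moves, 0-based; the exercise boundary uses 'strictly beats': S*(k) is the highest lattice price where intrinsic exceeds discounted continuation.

Δt=0.19660  u=1.16220  d=0.86044  q=0.48866  discount=0.98517
step 5 (expiry): payoffs max(K−S,0) = 37.6939 21.3457 0.0000 0.0000 0.0000 0.0000
step 4: (k=4,j=0): S=54.1771, K−S=30.1329, hold=29.2647 ⇒ V=30.1329 exercise | (k=4,j=1): S=73.1769, K−S=11.1331, hold=10.7531 ⇒ V=11.1331 exercise | (k=4,j=2): S=98.8400, K−S=0.0000, hold=0.0000 ⇒ V=0.0000 continue | (k=4,j=3): S=133.5031, K−S=0.0000, hold=0.0000 ⇒ V=0.0000 continue | (k=4,j=4): S=180.3226, K−S=0.0000, hold=0.0000 ⇒ V=0.0000 continue  boundary S*=73.1769
step 3: (k=3,j=0): S=62.9643, K−S=21.3457, hold=20.5394 ⇒ V=21.3457 exercise | (k=3,j=1): S=85.0459, K−S=0.0000, hold=5.6084 ⇒ V=5.6084 continue | (k=3,j=2): S=114.8714, K−S=0.0000, hold=0.0000 ⇒ V=0.0000 continue | (k=3,j=3): S=155.1568, K−S=0.0000, hold=0.0000 ⇒ V=0.0000 continue  boundary S*=62.9643
step 2: (k=2,j=0): S=73.1769, K−S=11.1331, hold=13.4530 ⇒ V=13.4530 continue | (k=2,j=1): S=98.8400, K−S=0.0000, hold=2.8253 ⇒ V=2.8253 continue | (k=2,j=2): S=133.5031, K−S=0.0000, hold=0.0000 ⇒ V=0.0000 continue  boundary S*=-
step 1: (k=1,j=0): S=85.0459, K−S=0.0000, hold=8.1372 ⇒ V=8.1372 continue | (k=1,j=1): S=114.8714, K−S=0.0000, hold=1.4233 ⇒ V=1.4233 continue  boundary S*=-
step 0: (k=0,j=0): S=98.8400, K−S=0.0000, hold=4.7844 ⇒ V=4.7844 continue  boundary S*=-

price = 4.7844
boundary = - - - 62.9643 73.1769
tree:
4.7844
8.1372 1.4233
13.4530 2.8253 0.0000
21.3457 5.6084 0.0000 0.0000
30.1329 11.1331 0.0000 0.0000 0.0000
37.6939 21.3457 0.0000 0.0000 0.0000 0.0000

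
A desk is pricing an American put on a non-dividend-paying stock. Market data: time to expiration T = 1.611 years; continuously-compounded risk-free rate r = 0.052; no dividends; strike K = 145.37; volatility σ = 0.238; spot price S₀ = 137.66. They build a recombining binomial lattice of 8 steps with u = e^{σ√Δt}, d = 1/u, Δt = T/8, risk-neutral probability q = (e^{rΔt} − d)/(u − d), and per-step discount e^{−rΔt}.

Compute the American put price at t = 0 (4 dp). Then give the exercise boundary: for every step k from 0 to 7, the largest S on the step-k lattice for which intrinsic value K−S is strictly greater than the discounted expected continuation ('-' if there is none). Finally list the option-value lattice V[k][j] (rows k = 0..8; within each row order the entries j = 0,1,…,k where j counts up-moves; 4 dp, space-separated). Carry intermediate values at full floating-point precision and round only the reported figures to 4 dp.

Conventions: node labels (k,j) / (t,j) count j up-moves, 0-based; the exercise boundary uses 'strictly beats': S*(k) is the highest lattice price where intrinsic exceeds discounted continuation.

params: Δt=0.20137 u=1.11271 d=0.89870 q=0.52251 e^(-rΔt)=0.98958
t_8 payoffs: 86.7914 72.8419 55.5706 34.1864 7.7100 0.0000 0.0000 0.0000 0.0000
t_7: node(7,0) S=65.1813 payoff=80.1887 vs cont=78.6744 → 80.1887 [stop]  node(7,1) S=80.7031 payoff=64.6669 vs cont=63.1526 → 64.6669 [stop]  node(7,2) S=99.9211 payoff=45.4489 vs cont=43.9346 → 45.4489 [stop]  node(7,3) S=123.7155 payoff=21.6545 vs cont=20.1402 → 21.6545 [stop]  node(7,4) S=153.1762 payoff=0.0000 vs cont=3.6431 → 3.6431 [wait]  node(7,5) S=189.6524 payoff=0.0000 vs cont=0.0000 → 0.0000 [wait]  node(7,6) S=234.8148 payoff=0.0000 vs cont=0.0000 → 0.0000 [wait]  node(7,7) S=290.7319 payoff=0.0000 vs cont=0.0000 → 0.0000 [wait]  ⇒ S*(7)=123.7155
t_6: node(6,0) S=72.5281 payoff=72.8419 vs cont=71.3276 → 72.8419 [stop]  node(6,1) S=89.7994 payoff=55.5706 vs cont=54.0563 → 55.5706 [stop]  node(6,2) S=111.1836 payoff=34.1864 vs cont=32.6721 → 34.1864 [stop]  node(6,3) S=137.6600 payoff=7.7100 vs cont=12.1158 → 12.1158 [wait]  node(6,4) S=170.4413 payoff=0.0000 vs cont=1.7214 → 1.7214 [wait]  node(6,5) S=211.0289 payoff=0.0000 vs cont=0.0000 → 0.0000 [wait]  node(6,6) S=261.2818 payoff=0.0000 vs cont=0.0000 → 0.0000 [wait]  ⇒ S*(6)=111.1836
t_5: node(5,0) S=80.7031 payoff=64.6669 vs cont=63.1526 → 64.6669 [stop]  node(5,1) S=99.9211 payoff=45.4489 vs cont=43.9346 → 45.4489 [stop]  node(5,2) S=123.7155 payoff=21.6545 vs cont=22.4183 → 22.4183 [wait]  node(5,3) S=153.1762 payoff=0.0000 vs cont=6.6150 → 6.6150 [wait]  node(5,4) S=189.6524 payoff=0.0000 vs cont=0.8134 → 0.8134 [wait]  node(5,5) S=234.8148 payoff=0.0000 vs cont=0.0000 → 0.0000 [wait]  ⇒ S*(5)=99.9211
t_4: node(4,0) S=89.7994 payoff=55.5706 vs cont=54.0563 → 55.5706 [stop]  node(4,1) S=111.1836 payoff=34.1864 vs cont=33.0671 → 34.1864 [stop]  node(4,2) S=137.6600 payoff=7.7100 vs cont=14.0133 → 14.0133 [wait]  node(4,3) S=170.4413 payoff=0.0000 vs cont=3.5462 → 3.5462 [wait]  node(4,4) S=211.0289 payoff=0.0000 vs cont=0.3843 → 0.3843 [wait]  ⇒ S*(4)=111.1836
t_3: node(3,0) S=99.9211 payoff=45.4489 vs cont=43.9346 → 45.4489 [stop]  node(3,1) S=123.7155 payoff=21.6545 vs cont=23.3994 → 23.3994 [wait]  node(3,2) S=153.1762 payoff=0.0000 vs cont=8.4552 → 8.4552 [wait]  node(3,3) S=189.6524 payoff=0.0000 vs cont=1.8744 → 1.8744 [wait]  ⇒ S*(3)=99.9211
t_2: node(2,0) S=111.1836 payoff=34.1864 vs cont=33.5744 → 34.1864 [stop]  node(2,1) S=137.6600 payoff=7.7100 vs cont=15.4285 → 15.4285 [wait]  node(2,2) S=170.4413 payoff=0.0000 vs cont=4.9644 → 4.9644 [wait]  ⇒ S*(2)=111.1836
t_1: node(1,0) S=123.7155 payoff=21.6545 vs cont=24.1312 → 24.1312 [wait]  node(1,1) S=153.1762 payoff=0.0000 vs cont=9.8571 → 9.8571 [wait]  ⇒ S*(1)=-
t_0: node(0,0) S=137.6600 payoff=7.7100 vs cont=16.4991 → 16.4991 [wait]  ⇒ S*(0)=-

price = 16.4991
boundary = - - 111.1836 99.9211 111.1836 99.9211 111.1836 123.7155
tree:
16.4991
24.1312 9.8571
34.1864 15.4285 4.9644
45.4489 23.3994 8.4552 1.8744
55.5706 34.1864 14.0133 3.5462 0.3843
64.6669 45.4489 22.4183 6.6150 0.8134 0.0000
72.8419 55.5706 34.1864 12.1158 1.7214 0.0000 0.0000
80.1887 64.6669 45.4489 21.6545 3.6431 0.0000 0.0000 0.0000
86.7914 72.8419 55.5706 34.1864 7.7100 0.0000 0.0000 0.0000 0.0000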